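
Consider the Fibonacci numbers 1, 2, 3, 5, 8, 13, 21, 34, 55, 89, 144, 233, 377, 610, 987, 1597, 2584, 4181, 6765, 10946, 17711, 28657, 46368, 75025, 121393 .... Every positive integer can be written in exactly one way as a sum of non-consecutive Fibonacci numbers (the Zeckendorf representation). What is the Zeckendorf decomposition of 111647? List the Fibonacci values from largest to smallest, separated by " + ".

Greedily peel off the largest Fibonacci term at each step:
take 75025 (≤ 111647); 111647 − 75025 = 36622
take 28657 (≤ 36622); 36622 − 28657 = 7965
take 6765 (≤ 7965); 7965 − 6765 = 1200
take 987 (≤ 1200); 1200 − 987 = 213
take 144 (≤ 213); 213 − 144 = 69
take 55 (≤ 69); 69 − 55 = 14
take 13 (≤ 14); 14 − 13 = 1
take 1 (≤ 1); 1 − 1 = 0
So 111647 = 75025 + 28657 + 6765 + 987 + 144 + 55 + 13 + 1, with no two terms consecutive in the sequence.

75025 + 28657 + 6765 + 987 + 144 + 55 + 13 + 1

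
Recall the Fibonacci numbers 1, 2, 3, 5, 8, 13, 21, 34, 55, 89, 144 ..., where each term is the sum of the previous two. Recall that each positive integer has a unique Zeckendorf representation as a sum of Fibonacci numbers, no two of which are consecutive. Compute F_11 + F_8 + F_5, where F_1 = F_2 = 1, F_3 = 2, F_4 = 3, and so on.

F_11 + F_8 + F_5 = 89 + 21 + 5 = 115.

115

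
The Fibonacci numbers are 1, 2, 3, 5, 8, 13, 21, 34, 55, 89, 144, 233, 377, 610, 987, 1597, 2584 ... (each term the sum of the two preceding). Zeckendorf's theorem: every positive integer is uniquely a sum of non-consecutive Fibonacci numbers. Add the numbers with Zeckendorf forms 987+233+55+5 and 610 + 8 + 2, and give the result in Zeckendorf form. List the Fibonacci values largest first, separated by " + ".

The two numbers are 1280 and 620, so their sum is 1900.
Greedily peel off the largest Fibonacci term at each step:
take 1597 (≤ 1900); 1900 − 1597 = 303
take 233 (≤ 303); 303 − 233 = 70
take 55 (≤ 70); 70 − 55 = 15
take 13 (≤ 15); 15 − 13 = 2
take 2 (≤ 2); 2 − 2 = 0

1597 + 233 + 55 + 13 + 2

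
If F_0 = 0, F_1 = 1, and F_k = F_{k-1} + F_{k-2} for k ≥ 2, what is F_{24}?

46368

Iterating the recurrence up to F_{17} = 1597 and F_{16} = 987:
F_{18} = F_{17} + F_{16} = 1597 + 987 = 2584
F_{19} = F_{18} + F_{17} = 2584 + 1597 = 4181
F_{20} = F_{19} + F_{18} = 4181 + 2584 = 6765
F_{21} = F_{20} + F_{19} = 6765 + 4181 = 10946
F_{22} = F_{21} + F_{20} = 10946 + 6765 = 17711
F_{23} = F_{22} + F_{21} = 17711 + 10946 = 28657
F_{24} = F_{23} + F_{22} = 28657 + 17711 = 46368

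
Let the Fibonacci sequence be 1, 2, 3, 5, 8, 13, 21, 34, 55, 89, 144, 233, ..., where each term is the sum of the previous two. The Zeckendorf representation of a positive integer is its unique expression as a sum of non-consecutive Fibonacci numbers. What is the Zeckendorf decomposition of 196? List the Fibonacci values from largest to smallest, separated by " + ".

largest Fibonacci ≤ 196 is 144; 196 − 144 = 52
largest Fibonacci ≤ 52 is 34; 52 − 34 = 18
largest Fibonacci ≤ 18 is 13; 18 − 13 = 5
largest Fibonacci ≤ 5 is 5; 5 − 5 = 0
So 196 = 144 + 34 + 13 + 5, with no two terms consecutive in the sequence.

144 + 34 + 13 + 5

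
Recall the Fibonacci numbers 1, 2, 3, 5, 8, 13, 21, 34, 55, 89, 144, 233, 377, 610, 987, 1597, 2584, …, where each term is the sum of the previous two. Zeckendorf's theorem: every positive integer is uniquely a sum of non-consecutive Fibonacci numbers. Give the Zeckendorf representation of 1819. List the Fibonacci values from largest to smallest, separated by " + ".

1597 + 144 + 55 + 21 + 2

Repeatedly subtract the largest Fibonacci number that fits:
take 1597 (≤ 1819); 1819 − 1597 = 222
take 144 (≤ 222); 222 − 144 = 78
take 55 (≤ 78); 78 − 55 = 23
take 21 (≤ 23); 23 − 21 = 2
take 2 (≤ 2); 2 − 2 = 0
So 1819 = 1597 + 144 + 55 + 21 + 2, with no two terms consecutive in the sequence.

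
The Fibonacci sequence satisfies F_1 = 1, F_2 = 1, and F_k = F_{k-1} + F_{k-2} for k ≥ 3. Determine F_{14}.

Iterating the recurrence up to F_{7} = 13 and F_{6} = 8:
F_{8} = F_{7} + F_{6} = 13 + 8 = 21
F_{9} = F_{8} + F_{7} = 21 + 13 = 34
F_{10} = F_{9} + F_{8} = 34 + 21 = 55
F_{11} = F_{10} + F_{9} = 55 + 34 = 89
F_{12} = F_{11} + F_{10} = 89 + 55 = 144
F_{13} = F_{12} + F_{11} = 144 + 89 = 233
F_{14} = F_{13} + F_{12} = 233 + 144 = 377

377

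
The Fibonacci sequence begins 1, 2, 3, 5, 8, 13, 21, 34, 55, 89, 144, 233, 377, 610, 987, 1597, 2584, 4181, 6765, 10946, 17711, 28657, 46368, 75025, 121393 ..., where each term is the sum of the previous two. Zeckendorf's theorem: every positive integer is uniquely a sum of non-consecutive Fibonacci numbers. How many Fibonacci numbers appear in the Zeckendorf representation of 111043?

Greedy algorithm:
take 75025 (≤ 111043); 111043 − 75025 = 36018
take 28657 (≤ 36018); 36018 − 28657 = 7361
take 6765 (≤ 7361); 7361 − 6765 = 596
take 377 (≤ 596); 596 − 377 = 219
take 144 (≤ 219); 219 − 144 = 75
take 55 (≤ 75); 75 − 55 = 20
take 13 (≤ 20); 20 − 13 = 7
take 5 (≤ 7); 7 − 5 = 2
take 2 (≤ 2); 2 − 2 = 0
111043 = 75025 + 28657 + 6765 + 377 + 144 + 55 + 13 + 5 + 2, which has 9 terms.

9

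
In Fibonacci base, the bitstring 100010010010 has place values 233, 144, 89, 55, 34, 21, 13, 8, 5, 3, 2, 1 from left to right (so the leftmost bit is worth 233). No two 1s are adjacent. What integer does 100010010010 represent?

277

Summing the place values of the 1 bits: 233 + 34 + 8 + 2 = 277.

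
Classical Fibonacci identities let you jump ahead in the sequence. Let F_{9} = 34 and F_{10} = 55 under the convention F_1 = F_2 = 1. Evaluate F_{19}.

4181

By F_{2k+1} = F_k² + F_{k+1}²: F_{19} = 34² + 55² = 1156 + 3025 = 4181.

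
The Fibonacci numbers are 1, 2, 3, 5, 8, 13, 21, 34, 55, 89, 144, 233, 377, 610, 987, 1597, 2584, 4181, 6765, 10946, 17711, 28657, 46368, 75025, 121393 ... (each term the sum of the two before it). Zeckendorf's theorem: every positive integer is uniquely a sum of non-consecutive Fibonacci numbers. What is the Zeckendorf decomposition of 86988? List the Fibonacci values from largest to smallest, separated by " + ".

Greedy algorithm:
75025 ≤ 86988 < 121393, so take 75025; remainder 11963
10946 ≤ 11963 < 17711, so take 10946; remainder 1017
987 ≤ 1017 < 1597, so take 987; remainder 30
21 ≤ 30 < 34, so take 21; remainder 9
8 ≤ 9 < 13, so take 8; remainder 1
1 ≤ 1 < 2, so take 1; remainder 0
So 86988 = 75025 + 10946 + 987 + 21 + 8 + 1, with no two terms consecutive in the sequence.

75025 + 10946 + 987 + 21 + 8 + 1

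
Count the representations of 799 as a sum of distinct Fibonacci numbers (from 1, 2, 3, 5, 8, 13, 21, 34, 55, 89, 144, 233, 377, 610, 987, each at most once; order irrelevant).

Each representation comes from the Zeckendorf form by replacing some F_k with F_{k−1} + F_{k−2} where possible.
799 = 610+144+34+8+3 = 610+144+34+8+2+1 = 610+144+21+13+8+3 = 610+89+55+34+8+3 = 377+233+144+34+8+3 = … (19 more), for 24 in all.

24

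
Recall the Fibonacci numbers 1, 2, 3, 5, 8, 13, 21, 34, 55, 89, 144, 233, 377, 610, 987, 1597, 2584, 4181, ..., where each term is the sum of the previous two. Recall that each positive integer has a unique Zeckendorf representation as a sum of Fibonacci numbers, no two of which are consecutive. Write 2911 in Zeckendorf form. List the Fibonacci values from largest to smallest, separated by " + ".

2584 ≤ 2911 < 4181, so take 2584; remainder 327
233 ≤ 327 < 377, so take 233; remainder 94
89 ≤ 94 < 144, so take 89; remainder 5
5 ≤ 5 < 8, so take 5; remainder 0
So 2911 = 2584 + 233 + 89 + 5, with no two terms consecutive in the sequence.

2584 + 233 + 89 + 5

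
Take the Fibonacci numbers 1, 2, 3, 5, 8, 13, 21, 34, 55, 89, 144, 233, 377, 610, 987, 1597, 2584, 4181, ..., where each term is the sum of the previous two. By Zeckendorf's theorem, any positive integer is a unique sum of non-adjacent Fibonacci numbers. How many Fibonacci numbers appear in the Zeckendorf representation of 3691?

3691: greatest Fibonacci not exceeding it is 2584, leaving 1107
1107: greatest Fibonacci not exceeding it is 987, leaving 120
120: greatest Fibonacci not exceeding it is 89, leaving 31
31: greatest Fibonacci not exceeding it is 21, leaving 10
10: greatest Fibonacci not exceeding it is 8, leaving 2
2: greatest Fibonacci not exceeding it is 2, leaving 0
3691 = 2584 + 987 + 89 + 21 + 8 + 2, which has 6 terms.

6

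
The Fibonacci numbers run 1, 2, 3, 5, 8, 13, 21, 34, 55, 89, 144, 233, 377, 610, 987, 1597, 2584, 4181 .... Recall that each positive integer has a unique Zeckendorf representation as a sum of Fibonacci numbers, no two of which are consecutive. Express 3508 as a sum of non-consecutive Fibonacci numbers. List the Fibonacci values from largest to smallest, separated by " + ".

3508 − 2584 = 924
924 − 610 = 314
314 − 233 = 81
81 − 55 = 26
26 − 21 = 5
5 − 5 = 0
So 3508 = 2584 + 610 + 233 + 55 + 21 + 5, with no two terms consecutive in the sequence.

2584 + 610 + 233 + 55 + 21 + 5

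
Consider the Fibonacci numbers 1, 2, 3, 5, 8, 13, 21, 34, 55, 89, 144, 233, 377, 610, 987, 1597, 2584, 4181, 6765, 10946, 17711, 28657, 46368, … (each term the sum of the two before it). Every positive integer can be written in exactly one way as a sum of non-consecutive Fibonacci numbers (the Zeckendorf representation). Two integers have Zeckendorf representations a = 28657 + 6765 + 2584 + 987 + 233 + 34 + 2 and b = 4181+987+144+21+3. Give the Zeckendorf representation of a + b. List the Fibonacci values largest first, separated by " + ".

The two numbers are 39262 and 5336, so their sum is 44598.
44598: greatest Fibonacci not exceeding it is 28657, leaving 15941
15941: greatest Fibonacci not exceeding it is 10946, leaving 4995
4995: greatest Fibonacci not exceeding it is 4181, leaving 814
814: greatest Fibonacci not exceeding it is 610, leaving 204
204: greatest Fibonacci not exceeding it is 144, leaving 60
60: greatest Fibonacci not exceeding it is 55, leaving 5
5: greatest Fibonacci not exceeding it is 5, leaving 0

28657 + 10946 + 4181 + 610 + 144 + 55 + 5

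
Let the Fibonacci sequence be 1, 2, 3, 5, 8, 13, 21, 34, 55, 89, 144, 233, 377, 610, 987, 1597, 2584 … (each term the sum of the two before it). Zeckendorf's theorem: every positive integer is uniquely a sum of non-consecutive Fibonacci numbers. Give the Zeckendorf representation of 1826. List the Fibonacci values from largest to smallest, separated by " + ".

Greedy algorithm:
1826: greatest Fibonacci not exceeding it is 1597, leaving 229
229: greatest Fibonacci not exceeding it is 144, leaving 85
85: greatest Fibonacci not exceeding it is 55, leaving 30
30: greatest Fibonacci not exceeding it is 21, leaving 9
9: greatest Fibonacci not exceeding it is 8, leaving 1
1: greatest Fibonacci not exceeding it is 1, leaving 0
So 1826 = 1597 + 144 + 55 + 21 + 8 + 1, with no two terms consecutive in the sequence.

1597 + 144 + 55 + 21 + 8 + 1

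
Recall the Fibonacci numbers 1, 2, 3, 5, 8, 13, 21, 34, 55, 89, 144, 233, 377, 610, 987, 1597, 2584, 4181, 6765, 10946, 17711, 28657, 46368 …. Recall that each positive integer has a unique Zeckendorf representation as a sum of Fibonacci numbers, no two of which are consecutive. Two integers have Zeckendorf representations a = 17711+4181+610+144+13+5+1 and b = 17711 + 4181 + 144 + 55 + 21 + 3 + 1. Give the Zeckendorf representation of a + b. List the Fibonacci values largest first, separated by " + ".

28657 + 10946 + 4181 + 987 + 8 + 2

The two numbers are 22665 and 22116, so their sum is 44781.
Repeatedly subtract the largest Fibonacci number that fits:
take 28657 (≤ 44781); 44781 − 28657 = 16124
take 10946 (≤ 16124); 16124 − 10946 = 5178
take 4181 (≤ 5178); 5178 − 4181 = 997
take 987 (≤ 997); 997 − 987 = 10
take 8 (≤ 10); 10 − 8 = 2
take 2 (≤ 2); 2 − 2 = 0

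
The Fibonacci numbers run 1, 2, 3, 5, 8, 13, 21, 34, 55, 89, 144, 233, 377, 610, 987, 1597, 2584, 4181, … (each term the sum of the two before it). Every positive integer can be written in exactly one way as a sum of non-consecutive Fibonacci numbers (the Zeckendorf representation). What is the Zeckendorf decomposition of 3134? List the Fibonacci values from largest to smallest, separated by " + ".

2584 + 377 + 144 + 21 + 8

Repeatedly subtract the largest Fibonacci number that fits:
3134 − 2584 = 550
550 − 377 = 173
173 − 144 = 29
29 − 21 = 8
8 − 8 = 0
So 3134 = 2584 + 377 + 144 + 21 + 8, with no two terms consecutive in the sequence.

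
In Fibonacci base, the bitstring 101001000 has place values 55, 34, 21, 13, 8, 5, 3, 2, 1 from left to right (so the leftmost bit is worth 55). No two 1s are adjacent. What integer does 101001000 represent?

Summing the place values of the 1 bits: 55 + 21 + 5 = 81.

81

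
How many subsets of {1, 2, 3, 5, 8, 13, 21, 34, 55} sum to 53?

Each representation comes from the Zeckendorf form by replacing some F_k with F_{k−1} + F_{k−2} where possible.
53 = 34+13+5+1 = 34+13+3+2+1 = 34+8+5+3+2+1 = 21+13+8+5+3+2+1 — 4 representations.

4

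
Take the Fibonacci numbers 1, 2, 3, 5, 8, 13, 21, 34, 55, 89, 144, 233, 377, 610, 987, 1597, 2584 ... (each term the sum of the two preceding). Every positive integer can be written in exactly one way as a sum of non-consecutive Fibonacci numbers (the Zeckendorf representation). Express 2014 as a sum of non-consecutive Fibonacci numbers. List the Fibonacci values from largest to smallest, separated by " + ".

take 1597 (≤ 2014); 2014 − 1597 = 417
take 377 (≤ 417); 417 − 377 = 40
take 34 (≤ 40); 40 − 34 = 6
take 5 (≤ 6); 6 − 5 = 1
take 1 (≤ 1); 1 − 1 = 0
So 2014 = 1597 + 377 + 34 + 5 + 1, with no two terms consecutive in the sequence.

1597 + 377 + 34 + 5 + 1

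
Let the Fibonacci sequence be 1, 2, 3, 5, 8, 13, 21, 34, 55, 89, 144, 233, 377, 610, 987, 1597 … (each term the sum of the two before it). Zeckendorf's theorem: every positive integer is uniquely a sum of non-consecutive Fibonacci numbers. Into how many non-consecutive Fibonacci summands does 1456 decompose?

subtract 987 from 1456: 469 remains
subtract 377 from 469: 92 remains
subtract 89 from 92: 3 remains
subtract 3 from 3: 0 remains
1456 = 987 + 377 + 89 + 3, which has 4 terms.

4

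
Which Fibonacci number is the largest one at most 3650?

2584

2584 ≤ 3650 < 4181, so the largest Fibonacci number not exceeding 3650 is 2584.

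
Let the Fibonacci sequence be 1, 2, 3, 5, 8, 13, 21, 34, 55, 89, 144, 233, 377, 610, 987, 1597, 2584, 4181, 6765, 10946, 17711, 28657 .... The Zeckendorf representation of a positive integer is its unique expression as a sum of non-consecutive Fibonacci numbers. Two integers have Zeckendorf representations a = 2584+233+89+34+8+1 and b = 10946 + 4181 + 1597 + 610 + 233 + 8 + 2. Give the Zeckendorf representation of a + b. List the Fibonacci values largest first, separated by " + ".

The two numbers are 2949 and 17577, so their sum is 20526.
Greedily peel off the largest Fibonacci term at each step:
20526 − 17711 = 2815
2815 − 2584 = 231
231 − 144 = 87
87 − 55 = 32
32 − 21 = 11
11 − 8 = 3
3 − 3 = 0

17711 + 2584 + 144 + 55 + 21 + 8 + 3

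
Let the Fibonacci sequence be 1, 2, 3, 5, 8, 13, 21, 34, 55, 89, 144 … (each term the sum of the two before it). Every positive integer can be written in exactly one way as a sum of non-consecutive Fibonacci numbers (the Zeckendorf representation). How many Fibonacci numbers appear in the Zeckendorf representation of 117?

Repeatedly subtract the largest Fibonacci number that fits:
largest Fibonacci ≤ 117 is 89; 117 − 89 = 28
largest Fibonacci ≤ 28 is 21; 28 − 21 = 7
largest Fibonacci ≤ 7 is 5; 7 − 5 = 2
largest Fibonacci ≤ 2 is 2; 2 − 2 = 0
117 = 89 + 21 + 5 + 2, which has 4 terms.

4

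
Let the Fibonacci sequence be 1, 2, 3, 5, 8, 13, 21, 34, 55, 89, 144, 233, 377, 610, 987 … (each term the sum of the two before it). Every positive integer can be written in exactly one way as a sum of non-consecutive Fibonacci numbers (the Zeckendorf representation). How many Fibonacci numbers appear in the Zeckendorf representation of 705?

4

largest Fibonacci ≤ 705 is 610; 705 − 610 = 95
largest Fibonacci ≤ 95 is 89; 95 − 89 = 6
largest Fibonacci ≤ 6 is 5; 6 − 5 = 1
largest Fibonacci ≤ 1 is 1; 1 − 1 = 0
705 = 610 + 89 + 5 + 1, which has 4 terms.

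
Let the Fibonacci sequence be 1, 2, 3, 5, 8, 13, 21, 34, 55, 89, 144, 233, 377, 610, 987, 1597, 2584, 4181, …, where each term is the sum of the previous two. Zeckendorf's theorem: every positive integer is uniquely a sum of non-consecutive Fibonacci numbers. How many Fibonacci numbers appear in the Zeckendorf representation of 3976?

6

2584 ≤ 3976 < 4181, so take 2584; remainder 1392
987 ≤ 1392 < 1597, so take 987; remainder 405
377 ≤ 405 < 610, so take 377; remainder 28
21 ≤ 28 < 34, so take 21; remainder 7
5 ≤ 7 < 8, so take 5; remainder 2
2 ≤ 2 < 3, so take 2; remainder 0
3976 = 2584 + 987 + 377 + 21 + 5 + 2, which has 6 terms.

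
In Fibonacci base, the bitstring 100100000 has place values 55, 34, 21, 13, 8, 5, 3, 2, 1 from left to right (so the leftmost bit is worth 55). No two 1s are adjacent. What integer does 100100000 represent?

Summing the place values of the 1 bits: 55 + 13 = 68.

68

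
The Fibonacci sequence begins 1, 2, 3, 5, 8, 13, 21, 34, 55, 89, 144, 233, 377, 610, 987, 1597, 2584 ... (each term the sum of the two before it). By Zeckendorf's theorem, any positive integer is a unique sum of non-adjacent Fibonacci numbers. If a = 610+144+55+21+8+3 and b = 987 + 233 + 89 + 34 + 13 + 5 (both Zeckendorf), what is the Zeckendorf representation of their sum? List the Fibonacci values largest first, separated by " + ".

1597 + 377 + 144 + 55 + 21 + 8

The two numbers are 841 and 1361, so their sum is 2202.
Greedily peel off the largest Fibonacci term at each step:
take 1597 (≤ 2202); 2202 − 1597 = 605
take 377 (≤ 605); 605 − 377 = 228
take 144 (≤ 228); 228 − 144 = 84
take 55 (≤ 84); 84 − 55 = 29
take 21 (≤ 29); 29 − 21 = 8
take 8 (≤ 8); 8 − 8 = 0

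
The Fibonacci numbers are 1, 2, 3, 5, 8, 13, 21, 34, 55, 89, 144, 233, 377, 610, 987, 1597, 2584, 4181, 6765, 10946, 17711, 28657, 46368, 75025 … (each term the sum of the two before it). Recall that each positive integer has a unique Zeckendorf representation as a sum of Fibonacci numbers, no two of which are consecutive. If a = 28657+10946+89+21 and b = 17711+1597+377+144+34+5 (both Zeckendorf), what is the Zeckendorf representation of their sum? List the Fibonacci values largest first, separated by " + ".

The two numbers are 39713 and 19868, so their sum is 59581.
59581 − 46368 = 13213
13213 − 10946 = 2267
2267 − 1597 = 670
670 − 610 = 60
60 − 55 = 5
5 − 5 = 0

46368 + 10946 + 1597 + 610 + 55 + 5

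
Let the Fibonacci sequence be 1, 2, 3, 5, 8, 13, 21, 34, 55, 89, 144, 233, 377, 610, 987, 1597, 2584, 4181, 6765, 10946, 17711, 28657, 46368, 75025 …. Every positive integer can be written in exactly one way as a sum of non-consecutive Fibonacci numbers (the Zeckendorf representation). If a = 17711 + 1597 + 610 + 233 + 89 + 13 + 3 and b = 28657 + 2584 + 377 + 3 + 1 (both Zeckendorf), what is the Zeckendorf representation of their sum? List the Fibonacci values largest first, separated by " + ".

46368 + 4181 + 987 + 233 + 89 + 13 + 5 + 2

The two numbers are 20256 and 31622, so their sum is 51878.
51878: greatest Fibonacci not exceeding it is 46368, leaving 5510
5510: greatest Fibonacci not exceeding it is 4181, leaving 1329
1329: greatest Fibonacci not exceeding it is 987, leaving 342
342: greatest Fibonacci not exceeding it is 233, leaving 109
109: greatest Fibonacci not exceeding it is 89, leaving 20
20: greatest Fibonacci not exceeding it is 13, leaving 7
7: greatest Fibonacci not exceeding it is 5, leaving 2
2: greatest Fibonacci not exceeding it is 2, leaving 0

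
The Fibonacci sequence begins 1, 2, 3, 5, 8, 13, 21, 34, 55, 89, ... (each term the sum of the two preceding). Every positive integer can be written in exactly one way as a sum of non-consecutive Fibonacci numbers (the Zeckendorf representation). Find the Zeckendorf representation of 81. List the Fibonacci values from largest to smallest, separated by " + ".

55 + 21 + 5

subtract 55 from 81: 26 remains
subtract 21 from 26: 5 remains
subtract 5 from 5: 0 remains
So 81 = 55 + 21 + 5, with no two terms consecutive in the sequence.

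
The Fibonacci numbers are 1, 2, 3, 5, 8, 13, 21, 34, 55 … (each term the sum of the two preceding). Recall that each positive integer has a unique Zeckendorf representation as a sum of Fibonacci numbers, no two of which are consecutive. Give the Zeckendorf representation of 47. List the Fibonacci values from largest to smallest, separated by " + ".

Greedy algorithm:
largest Fibonacci ≤ 47 is 34; 47 − 34 = 13
largest Fibonacci ≤ 13 is 13; 13 − 13 = 0
So 47 = 34 + 13, with no two terms consecutive in the sequence.

34 + 13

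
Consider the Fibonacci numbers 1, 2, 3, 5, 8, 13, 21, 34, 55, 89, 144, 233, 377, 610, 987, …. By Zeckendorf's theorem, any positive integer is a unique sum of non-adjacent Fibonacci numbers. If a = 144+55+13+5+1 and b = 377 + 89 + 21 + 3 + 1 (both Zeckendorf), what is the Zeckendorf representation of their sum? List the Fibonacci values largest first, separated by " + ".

The two numbers are 218 and 491, so their sum is 709.
take 610 (≤ 709); 709 − 610 = 99
take 89 (≤ 99); 99 − 89 = 10
take 8 (≤ 10); 10 − 8 = 2
take 2 (≤ 2); 2 − 2 = 0

610 + 89 + 8 + 2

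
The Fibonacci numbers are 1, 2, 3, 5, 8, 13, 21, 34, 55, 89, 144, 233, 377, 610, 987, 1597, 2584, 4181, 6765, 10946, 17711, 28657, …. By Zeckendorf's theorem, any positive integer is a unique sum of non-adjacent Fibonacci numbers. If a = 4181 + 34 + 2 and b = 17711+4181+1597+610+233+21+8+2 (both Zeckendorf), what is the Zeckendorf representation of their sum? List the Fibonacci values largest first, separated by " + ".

The two numbers are 4217 and 24363, so their sum is 28580.
subtract 17711 from 28580: 10869 remains
subtract 6765 from 10869: 4104 remains
subtract 2584 from 4104: 1520 remains
subtract 987 from 1520: 533 remains
subtract 377 from 533: 156 remains
subtract 144 from 156: 12 remains
subtract 8 from 12: 4 remains
subtract 3 from 4: 1 remains
subtract 1 from 1: 0 remains

17711 + 6765 + 2584 + 987 + 377 + 144 + 8 + 3 + 1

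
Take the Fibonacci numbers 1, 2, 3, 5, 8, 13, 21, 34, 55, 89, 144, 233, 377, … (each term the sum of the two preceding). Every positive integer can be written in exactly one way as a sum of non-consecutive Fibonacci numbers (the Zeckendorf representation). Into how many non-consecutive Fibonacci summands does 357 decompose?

4

Greedy algorithm:
subtract 233 from 357: 124 remains
subtract 89 from 124: 35 remains
subtract 34 from 35: 1 remains
subtract 1 from 1: 0 remains
357 = 233 + 89 + 34 + 1, which has 4 terms.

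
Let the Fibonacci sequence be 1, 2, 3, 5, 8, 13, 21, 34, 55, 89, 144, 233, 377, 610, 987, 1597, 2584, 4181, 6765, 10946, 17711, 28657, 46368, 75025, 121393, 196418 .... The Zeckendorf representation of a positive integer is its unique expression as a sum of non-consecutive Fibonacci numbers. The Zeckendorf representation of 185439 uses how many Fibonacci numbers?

Greedily peel off the largest Fibonacci term at each step:
121393 ≤ 185439 < 196418, so take 121393; remainder 64046
46368 ≤ 64046 < 75025, so take 46368; remainder 17678
10946 ≤ 17678 < 17711, so take 10946; remainder 6732
4181 ≤ 6732 < 6765, so take 4181; remainder 2551
1597 ≤ 2551 < 2584, so take 1597; remainder 954
610 ≤ 954 < 987, so take 610; remainder 344
233 ≤ 344 < 377, so take 233; remainder 111
89 ≤ 111 < 144, so take 89; remainder 22
21 ≤ 22 < 34, so take 21; remainder 1
1 ≤ 1 < 2, so take 1; remainder 0
185439 = 121393 + 46368 + 10946 + 4181 + 1597 + 610 + 233 + 89 + 21 + 1, which has 10 terms.

10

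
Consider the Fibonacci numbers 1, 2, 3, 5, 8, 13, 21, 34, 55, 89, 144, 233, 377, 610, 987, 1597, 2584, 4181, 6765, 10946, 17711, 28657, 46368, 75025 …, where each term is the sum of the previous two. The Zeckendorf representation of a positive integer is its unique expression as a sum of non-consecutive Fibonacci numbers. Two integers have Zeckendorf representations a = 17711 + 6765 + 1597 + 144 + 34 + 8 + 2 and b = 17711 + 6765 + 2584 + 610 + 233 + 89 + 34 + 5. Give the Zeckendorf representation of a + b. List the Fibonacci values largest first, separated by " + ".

46368 + 6765 + 987 + 144 + 21 + 5 + 2

The two numbers are 26261 and 28031, so their sum is 54292.
Repeatedly subtract the largest Fibonacci number that fits:
take 46368 (≤ 54292); 54292 − 46368 = 7924
take 6765 (≤ 7924); 7924 − 6765 = 1159
take 987 (≤ 1159); 1159 − 987 = 172
take 144 (≤ 172); 172 − 144 = 28
take 21 (≤ 28); 28 − 21 = 7
take 5 (≤ 7); 7 − 5 = 2
take 2 (≤ 2); 2 − 2 = 0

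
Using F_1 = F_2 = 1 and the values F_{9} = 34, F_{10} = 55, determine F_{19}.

4181

By the addition formula F_{m+n} = F_m F_{n+1} + F_{m−1} F_n with m=10, n=9: F_{19} = 55·55 + 34·34 = 3025 + 1156 = 4181.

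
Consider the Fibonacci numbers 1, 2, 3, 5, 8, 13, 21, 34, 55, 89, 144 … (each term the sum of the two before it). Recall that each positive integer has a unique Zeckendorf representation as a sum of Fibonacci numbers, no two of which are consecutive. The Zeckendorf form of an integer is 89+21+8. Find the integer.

118

89+21+8 = 118.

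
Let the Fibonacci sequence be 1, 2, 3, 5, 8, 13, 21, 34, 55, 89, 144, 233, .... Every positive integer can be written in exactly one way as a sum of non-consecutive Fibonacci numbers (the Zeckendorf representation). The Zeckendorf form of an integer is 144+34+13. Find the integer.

144+34+13 = 191.

191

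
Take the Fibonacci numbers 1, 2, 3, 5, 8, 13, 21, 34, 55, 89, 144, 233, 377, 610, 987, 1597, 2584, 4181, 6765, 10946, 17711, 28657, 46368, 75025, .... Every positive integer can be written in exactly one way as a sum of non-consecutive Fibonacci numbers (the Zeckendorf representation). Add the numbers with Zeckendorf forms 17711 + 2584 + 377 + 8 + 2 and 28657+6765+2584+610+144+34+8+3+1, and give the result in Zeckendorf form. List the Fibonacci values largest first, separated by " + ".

The two numbers are 20682 and 38806, so their sum is 59488.
Repeatedly subtract the largest Fibonacci number that fits:
subtract 46368 from 59488: 13120 remains
subtract 10946 from 13120: 2174 remains
subtract 1597 from 2174: 577 remains
subtract 377 from 577: 200 remains
subtract 144 from 200: 56 remains
subtract 55 from 56: 1 remains
subtract 1 from 1: 0 remains

46368 + 10946 + 1597 + 377 + 144 + 55 + 1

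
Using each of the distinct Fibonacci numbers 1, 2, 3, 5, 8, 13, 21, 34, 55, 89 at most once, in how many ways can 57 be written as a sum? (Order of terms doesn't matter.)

4

Starting from the Zeckendorf form and repeatedly splitting a term F_k into F_{k−1} + F_{k−2} (when neither is already used) reaches every representation.
57 = 55+2 = 34+21+2 = 34+13+8+2 = … (1 more), for 4 in all.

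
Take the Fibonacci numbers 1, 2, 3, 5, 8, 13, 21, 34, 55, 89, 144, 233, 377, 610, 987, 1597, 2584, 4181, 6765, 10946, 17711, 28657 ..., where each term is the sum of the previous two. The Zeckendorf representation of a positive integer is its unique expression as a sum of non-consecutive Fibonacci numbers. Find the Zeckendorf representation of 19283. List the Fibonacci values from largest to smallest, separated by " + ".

17711 + 987 + 377 + 144 + 55 + 8 + 1

take 17711 (≤ 19283); 19283 − 17711 = 1572
take 987 (≤ 1572); 1572 − 987 = 585
take 377 (≤ 585); 585 − 377 = 208
take 144 (≤ 208); 208 − 144 = 64
take 55 (≤ 64); 64 − 55 = 9
take 8 (≤ 9); 9 − 8 = 1
take 1 (≤ 1); 1 − 1 = 0
So 19283 = 17711 + 987 + 377 + 144 + 55 + 8 + 1, with no two terms consecutive in the sequence.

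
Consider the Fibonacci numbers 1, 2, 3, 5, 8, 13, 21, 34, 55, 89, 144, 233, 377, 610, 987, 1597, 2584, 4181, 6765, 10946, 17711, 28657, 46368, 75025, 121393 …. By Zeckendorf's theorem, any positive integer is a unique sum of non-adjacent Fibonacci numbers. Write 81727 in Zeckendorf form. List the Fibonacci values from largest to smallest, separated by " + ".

75025 + 4181 + 1597 + 610 + 233 + 55 + 21 + 5

subtract 75025 from 81727: 6702 remains
subtract 4181 from 6702: 2521 remains
subtract 1597 from 2521: 924 remains
subtract 610 from 924: 314 remains
subtract 233 from 314: 81 remains
subtract 55 from 81: 26 remains
subtract 21 from 26: 5 remains
subtract 5 from 5: 0 remains
So 81727 = 75025 + 4181 + 1597 + 610 + 233 + 55 + 21 + 5, with no two terms consecutive in the sequence.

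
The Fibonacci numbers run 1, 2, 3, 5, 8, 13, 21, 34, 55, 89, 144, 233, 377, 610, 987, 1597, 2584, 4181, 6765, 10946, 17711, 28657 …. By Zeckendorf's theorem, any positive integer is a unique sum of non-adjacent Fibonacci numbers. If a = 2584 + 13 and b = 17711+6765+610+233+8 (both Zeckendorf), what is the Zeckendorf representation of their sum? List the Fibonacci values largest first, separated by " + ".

17711 + 6765 + 2584 + 610 + 233 + 21

The two numbers are 2597 and 25327, so their sum is 27924.
subtract 17711 from 27924: 10213 remains
subtract 6765 from 10213: 3448 remains
subtract 2584 from 3448: 864 remains
subtract 610 from 864: 254 remains
subtract 233 from 254: 21 remains
subtract 21 from 21: 0 remains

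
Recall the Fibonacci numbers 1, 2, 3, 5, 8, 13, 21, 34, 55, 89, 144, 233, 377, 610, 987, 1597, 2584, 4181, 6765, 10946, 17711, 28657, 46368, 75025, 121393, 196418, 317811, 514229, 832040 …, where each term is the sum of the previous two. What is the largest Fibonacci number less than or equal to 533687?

514229 ≤ 533687 < 832040, so the largest Fibonacci number not exceeding 533687 is 514229.

514229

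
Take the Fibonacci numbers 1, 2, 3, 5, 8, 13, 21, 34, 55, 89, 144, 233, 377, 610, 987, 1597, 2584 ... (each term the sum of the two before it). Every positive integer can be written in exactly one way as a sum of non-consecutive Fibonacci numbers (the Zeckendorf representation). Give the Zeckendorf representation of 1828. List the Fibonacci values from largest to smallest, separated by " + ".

1597 + 144 + 55 + 21 + 8 + 3

subtract 1597 from 1828: 231 remains
subtract 144 from 231: 87 remains
subtract 55 from 87: 32 remains
subtract 21 from 32: 11 remains
subtract 8 from 11: 3 remains
subtract 3 from 3: 0 remains
So 1828 = 1597 + 144 + 55 + 21 + 8 + 3, with no two terms consecutive in the sequence.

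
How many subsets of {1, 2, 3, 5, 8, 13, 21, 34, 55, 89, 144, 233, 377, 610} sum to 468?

8

Starting from the Zeckendorf form and repeatedly splitting a term F_k into F_{k−1} + F_{k−2} (when neither is already used) reaches every representation.
468 = 377+89+2 = 377+55+34+2 = 233+144+89+2 = 377+55+21+13+2 = … (4 more), for 8 in all.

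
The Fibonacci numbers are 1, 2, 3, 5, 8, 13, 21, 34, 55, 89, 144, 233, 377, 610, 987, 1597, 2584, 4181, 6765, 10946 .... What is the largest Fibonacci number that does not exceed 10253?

6765 ≤ 10253 < 10946, so the largest Fibonacci number not exceeding 10253 is 6765.

6765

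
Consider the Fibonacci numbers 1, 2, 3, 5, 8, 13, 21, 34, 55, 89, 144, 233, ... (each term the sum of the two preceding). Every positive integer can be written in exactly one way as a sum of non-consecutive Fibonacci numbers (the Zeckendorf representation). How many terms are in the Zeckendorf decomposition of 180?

3

largest Fibonacci ≤ 180 is 144; 180 − 144 = 36
largest Fibonacci ≤ 36 is 34; 36 − 34 = 2
largest Fibonacci ≤ 2 is 2; 2 − 2 = 0
180 = 144 + 34 + 2, which has 3 terms.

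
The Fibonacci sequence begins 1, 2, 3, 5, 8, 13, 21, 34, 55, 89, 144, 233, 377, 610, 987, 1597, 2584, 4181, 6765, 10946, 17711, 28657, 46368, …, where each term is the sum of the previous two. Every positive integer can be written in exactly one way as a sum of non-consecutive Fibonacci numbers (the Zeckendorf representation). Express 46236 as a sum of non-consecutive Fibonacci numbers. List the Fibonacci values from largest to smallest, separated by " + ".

Greedily peel off the largest Fibonacci term at each step:
28657 ≤ 46236 < 46368, so take 28657; remainder 17579
10946 ≤ 17579 < 17711, so take 10946; remainder 6633
4181 ≤ 6633 < 6765, so take 4181; remainder 2452
1597 ≤ 2452 < 2584, so take 1597; remainder 855
610 ≤ 855 < 987, so take 610; remainder 245
233 ≤ 245 < 377, so take 233; remainder 12
8 ≤ 12 < 13, so take 8; remainder 4
3 ≤ 4 < 5, so take 3; remainder 1
1 ≤ 1 < 2, so take 1; remainder 0
So 46236 = 28657 + 10946 + 4181 + 1597 + 610 + 233 + 8 + 3 + 1, with no two terms consecutive in the sequence.

28657 + 10946 + 4181 + 1597 + 610 + 233 + 8 + 3 + 1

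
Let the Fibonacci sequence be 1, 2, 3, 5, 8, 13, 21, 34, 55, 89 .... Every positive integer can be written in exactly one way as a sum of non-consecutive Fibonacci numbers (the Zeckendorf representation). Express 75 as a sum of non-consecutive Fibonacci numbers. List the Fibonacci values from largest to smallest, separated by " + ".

55 + 13 + 5 + 2

subtract 55 from 75: 20 remains
subtract 13 from 20: 7 remains
subtract 5 from 7: 2 remains
subtract 2 from 2: 0 remains
So 75 = 55 + 13 + 5 + 2, with no two terms consecutive in the sequence.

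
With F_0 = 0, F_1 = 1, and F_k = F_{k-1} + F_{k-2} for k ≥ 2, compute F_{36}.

Iterating the recurrence up to F_{30} = 832040 and F_{29} = 514229:
F_{31} = F_{30} + F_{29} = 832040 + 514229 = 1346269
F_{32} = F_{31} + F_{30} = 1346269 + 832040 = 2178309
F_{33} = F_{32} + F_{31} = 2178309 + 1346269 = 3524578
F_{34} = F_{33} + F_{32} = 3524578 + 2178309 = 5702887
F_{35} = F_{34} + F_{33} = 5702887 + 3524578 = 9227465
F_{36} = F_{35} + F_{34} = 9227465 + 5702887 = 14930352

14930352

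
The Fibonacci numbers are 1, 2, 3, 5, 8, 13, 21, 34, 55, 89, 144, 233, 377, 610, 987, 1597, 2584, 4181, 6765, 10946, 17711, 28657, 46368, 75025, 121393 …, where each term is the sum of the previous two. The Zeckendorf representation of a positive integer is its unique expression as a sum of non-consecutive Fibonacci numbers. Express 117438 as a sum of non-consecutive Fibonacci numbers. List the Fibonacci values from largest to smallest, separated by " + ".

75025 + 28657 + 10946 + 2584 + 144 + 55 + 21 + 5 + 1

Repeatedly subtract the largest Fibonacci number that fits:
117438: greatest Fibonacci not exceeding it is 75025, leaving 42413
42413: greatest Fibonacci not exceeding it is 28657, leaving 13756
13756: greatest Fibonacci not exceeding it is 10946, leaving 2810
2810: greatest Fibonacci not exceeding it is 2584, leaving 226
226: greatest Fibonacci not exceeding it is 144, leaving 82
82: greatest Fibonacci not exceeding it is 55, leaving 27
27: greatest Fibonacci not exceeding it is 21, leaving 6
6: greatest Fibonacci not exceeding it is 5, leaving 1
1: greatest Fibonacci not exceeding it is 1, leaving 0
So 117438 = 75025 + 28657 + 10946 + 2584 + 144 + 55 + 21 + 5 + 1, with no two terms consecutive in the sequence.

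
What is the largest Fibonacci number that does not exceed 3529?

2584 ≤ 3529 < 4181, so the largest Fibonacci number not exceeding 3529 is 2584.

2584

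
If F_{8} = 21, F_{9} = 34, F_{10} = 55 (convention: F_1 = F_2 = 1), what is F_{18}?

2584

By the addition formula F_{m+n} = F_m F_{n+1} + F_{m−1} F_n with m=10, n=8: F_{18} = 55·34 + 34·21 = 1870 + 714 = 2584.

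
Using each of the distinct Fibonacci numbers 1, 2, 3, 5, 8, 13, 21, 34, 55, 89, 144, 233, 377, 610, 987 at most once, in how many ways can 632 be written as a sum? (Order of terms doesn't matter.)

632 = 610+21+1 = 610+13+8+1 = 377+233+21+1 = … (9 more), for 12 in all.

12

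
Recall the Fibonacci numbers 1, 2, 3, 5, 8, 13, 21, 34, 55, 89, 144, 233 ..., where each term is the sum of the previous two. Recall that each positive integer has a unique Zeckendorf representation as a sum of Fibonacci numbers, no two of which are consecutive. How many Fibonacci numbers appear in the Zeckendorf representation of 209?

Greedy algorithm:
209: greatest Fibonacci not exceeding it is 144, leaving 65
65: greatest Fibonacci not exceeding it is 55, leaving 10
10: greatest Fibonacci not exceeding it is 8, leaving 2
2: greatest Fibonacci not exceeding it is 2, leaving 0
209 = 144 + 55 + 8 + 2, which has 4 terms.

4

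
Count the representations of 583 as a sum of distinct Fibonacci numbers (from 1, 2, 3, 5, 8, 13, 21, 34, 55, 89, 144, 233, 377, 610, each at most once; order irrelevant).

7

Starting from the Zeckendorf form and repeatedly splitting a term F_k into F_{k−1} + F_{k−2} (when neither is already used) reaches every representation.
583 = 377+144+55+5+2 = 377+144+34+21+5+2 = 377+144+34+13+8+5+2 = 377+89+55+34+21+5+2 = 377+89+55+34+13+8+5+2 = … (2 more), for 7 in all.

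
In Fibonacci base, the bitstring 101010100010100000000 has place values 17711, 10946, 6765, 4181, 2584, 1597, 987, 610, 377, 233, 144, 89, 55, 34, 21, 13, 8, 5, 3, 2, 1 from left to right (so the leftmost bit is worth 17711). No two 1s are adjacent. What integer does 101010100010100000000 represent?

Summing the place values of the 1 bits: 17711 + 6765 + 2584 + 987 + 144 + 55 = 28246.

28246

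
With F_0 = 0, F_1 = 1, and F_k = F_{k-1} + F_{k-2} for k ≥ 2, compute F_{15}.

610

Iterating the recurrence up to F_{11} = 89 and F_{10} = 55:
F_{12} = F_{11} + F_{10} = 89 + 55 = 144
F_{13} = F_{12} + F_{11} = 144 + 89 = 233
F_{14} = F_{13} + F_{12} = 233 + 144 = 377
F_{15} = F_{14} + F_{13} = 377 + 233 = 610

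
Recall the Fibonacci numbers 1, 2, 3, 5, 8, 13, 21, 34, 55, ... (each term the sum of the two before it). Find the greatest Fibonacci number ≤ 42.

34

34 ≤ 42 < 55, so the largest Fibonacci number not exceeding 42 is 34.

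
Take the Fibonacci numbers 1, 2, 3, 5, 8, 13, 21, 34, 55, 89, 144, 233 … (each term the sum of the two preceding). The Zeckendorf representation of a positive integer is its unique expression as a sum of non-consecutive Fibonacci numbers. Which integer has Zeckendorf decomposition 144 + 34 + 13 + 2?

193

144 + 34 + 13 + 2 = 193.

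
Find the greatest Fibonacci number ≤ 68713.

46368 ≤ 68713 < 75025, so the largest Fibonacci number not exceeding 68713 is 46368.

46368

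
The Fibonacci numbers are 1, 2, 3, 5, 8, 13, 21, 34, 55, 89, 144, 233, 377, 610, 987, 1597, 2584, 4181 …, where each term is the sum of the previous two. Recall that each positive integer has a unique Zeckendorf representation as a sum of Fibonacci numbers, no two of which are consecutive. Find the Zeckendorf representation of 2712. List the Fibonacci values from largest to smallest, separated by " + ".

2584 + 89 + 34 + 5

Greedily peel off the largest Fibonacci term at each step:
2712: greatest Fibonacci not exceeding it is 2584, leaving 128
128: greatest Fibonacci not exceeding it is 89, leaving 39
39: greatest Fibonacci not exceeding it is 34, leaving 5
5: greatest Fibonacci not exceeding it is 5, leaving 0
So 2712 = 2584 + 89 + 34 + 5, with no two terms consecutive in the sequence.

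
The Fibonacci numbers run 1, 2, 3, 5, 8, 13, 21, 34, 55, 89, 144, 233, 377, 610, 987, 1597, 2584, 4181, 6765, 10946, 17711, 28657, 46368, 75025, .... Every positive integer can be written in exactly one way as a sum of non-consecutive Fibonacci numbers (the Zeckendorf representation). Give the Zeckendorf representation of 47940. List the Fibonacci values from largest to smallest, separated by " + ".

46368 + 987 + 377 + 144 + 55 + 8 + 1

subtract 46368 from 47940: 1572 remains
subtract 987 from 1572: 585 remains
subtract 377 from 585: 208 remains
subtract 144 from 208: 64 remains
subtract 55 from 64: 9 remains
subtract 8 from 9: 1 remains
subtract 1 from 1: 0 remains
So 47940 = 46368 + 987 + 377 + 144 + 55 + 8 + 1, with no two terms consecutive in the sequence.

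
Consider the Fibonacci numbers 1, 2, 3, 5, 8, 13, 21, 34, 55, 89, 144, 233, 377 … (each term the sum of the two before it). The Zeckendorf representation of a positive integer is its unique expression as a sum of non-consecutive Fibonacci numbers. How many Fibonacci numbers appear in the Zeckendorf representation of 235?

2

Greedily peel off the largest Fibonacci term at each step:
235: greatest Fibonacci not exceeding it is 233, leaving 2
2: greatest Fibonacci not exceeding it is 2, leaving 0
235 = 233 + 2, which has 2 terms.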